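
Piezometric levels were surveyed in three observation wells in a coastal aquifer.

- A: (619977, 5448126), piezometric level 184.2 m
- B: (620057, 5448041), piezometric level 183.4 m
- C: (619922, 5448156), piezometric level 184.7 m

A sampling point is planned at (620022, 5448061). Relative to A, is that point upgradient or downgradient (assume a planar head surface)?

Differences from A: to B (Δx, Δy, Δh) = (80, -85, -0.8); to C = (-55, 30, +0.5).
Solve a·Δx + b·Δy = Δh: det = 80·30 − (-55)·(-85) = -2275.
∂h/∂x = [(-0.8)·30 − (+0.5)·(-85)] / -2275 = -0.008132
∂h/∂y = [80·(+0.5) − (-55)·(-0.8)] / -2275 = +0.001758
Head at (620022, 5448061) = 184.2 + (-0.008132)·(45) + (+0.001758)·(-65) = 183.72 m.
That is lower than the 184.2 m at A, so the point is downgradient.

downgradient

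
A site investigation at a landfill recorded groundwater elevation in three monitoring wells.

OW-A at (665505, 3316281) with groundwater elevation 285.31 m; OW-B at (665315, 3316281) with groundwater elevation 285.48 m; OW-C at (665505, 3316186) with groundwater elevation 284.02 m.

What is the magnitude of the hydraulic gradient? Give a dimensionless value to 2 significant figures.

0.014

∂h/∂x = (285.48 − 285.31) / (665315 − 665505) = -0.0008947
∂h/∂y = (284.02 − 285.31) / (3316186 − 3316281) = +0.01358
|∇h| = √(-0.0008947² + 0.01358²) = 0.01361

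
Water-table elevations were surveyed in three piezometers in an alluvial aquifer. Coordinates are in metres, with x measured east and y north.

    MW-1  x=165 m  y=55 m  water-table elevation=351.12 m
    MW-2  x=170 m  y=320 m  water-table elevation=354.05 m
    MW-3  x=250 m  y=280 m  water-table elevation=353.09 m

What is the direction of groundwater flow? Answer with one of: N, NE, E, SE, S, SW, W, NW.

With h = a·x + b·y + c and MW-1 as origin, the differences give:
  5·a + 265·b = +2.93
  85·a + 225·b = +1.97
Eliminate b (×225 and ×265, subtract): -21400·a = 137.200 → a = ∂h/∂x = -0.006411
Back-substitute: b = ∂h/∂y = +0.01118.
Flow = −∇h = (+0.006411 east, -0.01118 north), which points southeast.

SE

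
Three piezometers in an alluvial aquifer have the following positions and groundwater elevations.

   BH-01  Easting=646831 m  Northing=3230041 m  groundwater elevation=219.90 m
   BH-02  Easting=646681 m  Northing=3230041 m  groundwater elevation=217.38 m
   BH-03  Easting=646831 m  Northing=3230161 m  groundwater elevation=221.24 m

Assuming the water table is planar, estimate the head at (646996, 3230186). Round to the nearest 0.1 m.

∂h/∂x = (217.38 − 219.90) / (646681 − 646831) = +0.01680
∂h/∂y = (221.24 − 219.90) / (3230161 − 3230041) = +0.01117
h(646996, 3230186) = 219.90 + (+0.01680)·(165) + (+0.01117)·(145) = 219.90 +2.772 +1.619 = 224.291 m.

224.3 m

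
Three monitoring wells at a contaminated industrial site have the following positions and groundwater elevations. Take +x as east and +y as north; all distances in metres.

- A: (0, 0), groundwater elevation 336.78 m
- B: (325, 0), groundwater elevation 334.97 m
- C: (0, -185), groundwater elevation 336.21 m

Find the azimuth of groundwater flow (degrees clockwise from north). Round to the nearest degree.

119°

∂h/∂x = (334.97 − 336.78) / (325 − 0) = -0.005569
∂h/∂y = (336.21 − 336.78) / (-185 − 0) = +0.003081
Flow direction (−∇h) has components (+0.005569 E, -0.003081 N).
Azimuth = atan2(E, N) = atan2(+0.005569, -0.003081) = 119.0° ≈ 119°.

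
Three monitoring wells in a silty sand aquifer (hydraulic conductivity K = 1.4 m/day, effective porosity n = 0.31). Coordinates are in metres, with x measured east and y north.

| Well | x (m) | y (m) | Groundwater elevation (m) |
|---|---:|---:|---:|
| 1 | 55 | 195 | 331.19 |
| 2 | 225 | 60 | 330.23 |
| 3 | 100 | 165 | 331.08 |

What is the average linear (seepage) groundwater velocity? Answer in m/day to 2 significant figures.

Three-point gradient (reference 1): Δ to 2 = (170, -135, -0.96), Δ to 3 = (45, -30, -0.11).
∂h/∂x = +0.01431, ∂h/∂y = +0.02513 (det = 975).
|∇h| = √(0.01431² + 0.02513²) = 0.02892
Seepage velocity v = K·i/n = 1.4 × 0.02892 / 0.31 = 0.1306 m/day.

0.13 m/day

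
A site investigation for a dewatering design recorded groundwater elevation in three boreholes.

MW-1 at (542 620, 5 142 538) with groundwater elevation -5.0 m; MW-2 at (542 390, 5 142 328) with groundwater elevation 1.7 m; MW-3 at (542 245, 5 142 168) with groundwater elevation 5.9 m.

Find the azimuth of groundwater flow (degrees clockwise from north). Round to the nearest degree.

With h = a·x + b·y + c and MW-1 as origin, the differences give:
  (-230)·a + (-210)·b = +6.7
  (-375)·a + (-370)·b = +10.9
Eliminate b (×(-370) and ×(-210), subtract): 6350·a = -190.00 → a = ∂h/∂x = -0.02992
Back-substitute: b = ∂h/∂y = +0.0008661.
Flow direction (−∇h) has components (+0.02992 E, -0.0008661 N).
Azimuth = atan2(E, N) = atan2(+0.02992, -0.0008661) = 91.7° ≈ 092°.

092°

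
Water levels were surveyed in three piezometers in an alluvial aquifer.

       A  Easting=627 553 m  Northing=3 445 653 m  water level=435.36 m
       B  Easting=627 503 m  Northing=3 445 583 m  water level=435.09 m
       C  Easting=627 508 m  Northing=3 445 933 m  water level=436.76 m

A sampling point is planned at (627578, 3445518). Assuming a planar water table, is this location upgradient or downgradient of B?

Taking A as reference: B−A = (-50, -70, -0.27); C−A = (-45, 280, +1.40).
Determinant of the coordinate differences = (-50)·280 − (-45)·(-70) = -17150.
∂h/∂x = [(-0.27)·280 − (+1.40)·(-70)] / -17150 = -0.001306
∂h/∂y = [(-50)·(+1.40) − (-45)·(-0.27)] / -17150 = +0.004790
Head at (627578, 3445518) = 435.36 + (-0.001306)·(25) + (+0.004790)·(-135) = 434.68 m.
That is lower than the 435.09 m at B, so the point is downgradient.

downgradient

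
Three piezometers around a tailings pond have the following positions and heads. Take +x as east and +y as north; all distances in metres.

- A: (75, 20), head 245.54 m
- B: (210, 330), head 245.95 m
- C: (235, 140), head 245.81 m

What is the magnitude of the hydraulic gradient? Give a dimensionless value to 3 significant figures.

0.00135

Differences from A: to B (Δx, Δy, Δh) = (135, 310, +0.41); to C = (160, 120, +0.27).
Determinant of the coordinate differences = 135·120 − 160·310 = -33400.
∂h/∂x = [(+0.41)·120 − (+0.27)·310] / -33400 = +0.001033
∂h/∂y = [135·(+0.27) − 160·(+0.41)] / -33400 = +0.0008728
|∇h| = √(0.001033² + 0.0008728²) = 0.001352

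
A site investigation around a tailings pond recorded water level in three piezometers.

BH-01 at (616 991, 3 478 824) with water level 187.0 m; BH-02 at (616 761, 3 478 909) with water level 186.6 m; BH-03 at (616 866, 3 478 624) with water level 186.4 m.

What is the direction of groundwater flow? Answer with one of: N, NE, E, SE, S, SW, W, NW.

With h = a·x + b·y + c and BH-01 as origin, the differences give:
  (-230)·a + 85·b = -0.4
  (-125)·a + (-200)·b = -0.6
Eliminate b (×(-200) and ×85, subtract): 56625·a = 131.00 → a = ∂h/∂x = +0.002313
Back-substitute: b = ∂h/∂y = +0.001554.
Flow = −∇h = (-0.002313 east, -0.001554 north), which points southwest.

SW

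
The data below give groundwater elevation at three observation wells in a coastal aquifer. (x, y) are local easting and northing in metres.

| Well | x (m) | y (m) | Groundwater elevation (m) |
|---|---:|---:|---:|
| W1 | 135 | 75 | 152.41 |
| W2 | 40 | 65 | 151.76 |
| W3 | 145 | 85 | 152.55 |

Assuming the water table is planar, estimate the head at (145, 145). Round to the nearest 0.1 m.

Taking W1 as reference: W2−W1 = (-95, -10, -0.65); W3−W1 = (10, 10, +0.14).
Determinant of the coordinate differences = (-95)·10 − 10·(-10) = -850.
∂h/∂x = [(-0.65)·10 − (+0.14)·(-10)] / -850 = +0.006000
∂h/∂y = [(-95)·(+0.14) − 10·(-0.65)] / -850 = +0.008000
h(145, 145) = 152.41 + (+0.006000)·(10) + (+0.008000)·(70) = 152.41 +0.060 +0.560 = 153.030 m.

153.0 m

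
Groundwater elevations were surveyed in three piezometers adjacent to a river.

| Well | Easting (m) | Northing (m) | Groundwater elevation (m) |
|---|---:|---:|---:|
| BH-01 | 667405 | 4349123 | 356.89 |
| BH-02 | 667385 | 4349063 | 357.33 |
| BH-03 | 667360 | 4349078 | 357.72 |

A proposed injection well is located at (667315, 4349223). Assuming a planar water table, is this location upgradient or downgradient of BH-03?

upgradient

Taking BH-01 as reference: BH-02−BH-01 = (-20, -60, +0.44); BH-03−BH-01 = (-45, -45, +0.83).
Determinant of the coordinate differences = (-20)·(-45) − (-45)·(-60) = -1800.
∂h/∂x = [(+0.44)·(-45) − (+0.83)·(-60)] / -1800 = -0.01667
∂h/∂y = [(-20)·(+0.83) − (-45)·(+0.44)] / -1800 = -0.001778
Head at (667315, 4349223) = 356.89 + (-0.01667)·(-90) + (-0.001778)·(100) = 358.21 m.
That is higher than the 357.72 m at BH-03, so the point is upgradient.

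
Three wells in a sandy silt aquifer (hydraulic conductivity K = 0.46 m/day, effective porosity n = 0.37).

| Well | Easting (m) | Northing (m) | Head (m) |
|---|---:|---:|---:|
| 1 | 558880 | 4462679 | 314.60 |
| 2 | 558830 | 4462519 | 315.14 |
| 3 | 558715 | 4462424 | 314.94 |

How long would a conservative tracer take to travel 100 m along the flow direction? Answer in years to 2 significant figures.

Taking 1 as reference: 2−1 = (-50, -160, +0.54); 3−1 = (-165, -255, +0.34).
Determinant of the coordinate differences = (-50)·(-255) − (-165)·(-160) = -13650.
∂h/∂x = [(+0.54)·(-255) − (+0.34)·(-160)] / -13650 = +0.006103
∂h/∂y = [(-50)·(+0.34) − (-165)·(+0.54)] / -13650 = -0.005282
|∇h| = √(0.006103² + -0.005282²) = 0.008071
Seepage velocity v = K·i/n = 0.46 × 0.008071 / 0.37 = 0.01003 m/day.
t = 100 / 0.01003 = 9970 days = 27.3 years.

27 years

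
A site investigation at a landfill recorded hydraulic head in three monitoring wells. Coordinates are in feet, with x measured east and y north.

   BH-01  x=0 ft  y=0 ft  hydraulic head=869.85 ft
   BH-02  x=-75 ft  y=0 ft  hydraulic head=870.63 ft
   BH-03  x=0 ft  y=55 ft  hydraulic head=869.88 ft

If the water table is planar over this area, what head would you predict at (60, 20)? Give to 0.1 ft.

869.2 ft

∂h/∂x = (870.63 − 869.85) / (-75 − 0) = -0.01040
∂h/∂y = (869.88 − 869.85) / (55 − 0) = +0.0005455
h(60, 20) = 869.85 + (-0.01040)·(60) + (+0.0005455)·(20) = 869.85 -0.624 +0.011 = 869.237 ft.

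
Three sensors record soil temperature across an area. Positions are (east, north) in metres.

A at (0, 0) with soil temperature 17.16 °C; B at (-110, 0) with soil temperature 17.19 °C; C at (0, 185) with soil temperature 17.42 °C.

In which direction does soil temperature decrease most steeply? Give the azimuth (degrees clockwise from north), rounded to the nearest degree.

169°

∂T/∂x = (17.19 − 17.16) / (-110 − 0) = -0.0002727
∂T/∂y = (17.42 − 17.16) / (185 − 0) = +0.001405
Steepest decrease is along −∇f: components (+0.0002727 E, -0.001405 N).
Azimuth = atan2(+0.0002727, -0.001405) = 169.0° ≈ 169°.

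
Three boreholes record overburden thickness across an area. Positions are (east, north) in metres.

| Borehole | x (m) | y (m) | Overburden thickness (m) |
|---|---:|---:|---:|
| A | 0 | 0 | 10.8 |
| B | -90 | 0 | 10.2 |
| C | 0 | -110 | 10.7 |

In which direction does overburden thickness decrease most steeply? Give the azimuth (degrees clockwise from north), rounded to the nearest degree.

∂d/∂x = (10.2 − 10.8) / (-90 − 0) = +0.006667
∂d/∂y = (10.7 − 10.8) / (-110 − 0) = +0.0009091
Steepest decrease is along −∇f: components (-0.006667 E, -0.0009091 N).
Azimuth = atan2(-0.006667, -0.0009091) = 262.2° ≈ 262°.

262°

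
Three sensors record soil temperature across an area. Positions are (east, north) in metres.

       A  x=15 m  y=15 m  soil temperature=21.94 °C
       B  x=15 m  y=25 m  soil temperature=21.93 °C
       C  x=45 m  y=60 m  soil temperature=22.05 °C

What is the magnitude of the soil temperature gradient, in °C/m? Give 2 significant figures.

Differences from A: to B (Δx, Δy, Δh) = (0, 10, -0.01); to C = (30, 45, +0.11).
Determinant of the coordinate differences = 0·45 − 30·10 = -300.
∂T/∂x = [(-0.01)·45 − (+0.11)·10] / -300 = +0.005167
∂T/∂y = [0·(+0.11) − 30·(-0.01)] / -300 = -0.001000
|∇f| = √(0.005167² + -0.001000²) = 0.005263 °C/m

0.0053 °C/m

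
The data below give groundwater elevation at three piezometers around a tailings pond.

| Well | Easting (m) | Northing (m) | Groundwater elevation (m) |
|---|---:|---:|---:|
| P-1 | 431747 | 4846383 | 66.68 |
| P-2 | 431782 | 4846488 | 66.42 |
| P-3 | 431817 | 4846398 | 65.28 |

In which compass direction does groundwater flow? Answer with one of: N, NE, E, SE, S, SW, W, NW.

E

Differences from P-1: to P-2 (Δx, Δy, Δh) = (35, 105, -0.26); to P-3 = (70, 15, -1.40).
Determinant of the coordinate differences = 35·15 − 70·105 = -6825.
∂h/∂x = [(-0.26)·15 − (-1.40)·105] / -6825 = -0.02097
∂h/∂y = [35·(-1.40) − 70·(-0.26)] / -6825 = +0.004513
Flow = −∇h = (+0.02097 east, -0.004513 north), which points east.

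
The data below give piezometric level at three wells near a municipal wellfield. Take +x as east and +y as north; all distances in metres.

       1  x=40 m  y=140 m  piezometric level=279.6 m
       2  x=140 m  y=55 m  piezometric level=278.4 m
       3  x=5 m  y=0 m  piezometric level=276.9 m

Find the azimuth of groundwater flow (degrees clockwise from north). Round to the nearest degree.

191°

Taking 1 as reference: 2−1 = (100, -85, -1.2); 3−1 = (-35, -140, -2.7).
Solve a·Δx + b·Δy = Δh: det = 100·(-140) − (-35)·(-85) = -16975.
∂h/∂x = [(-1.2)·(-140) − (-2.7)·(-85)] / -16975 = +0.003623
∂h/∂y = [100·(-2.7) − (-35)·(-1.2)] / -16975 = +0.01838
Flow direction (−∇h) has components (-0.003623 E, -0.01838 N).
Azimuth = atan2(E, N) = atan2(-0.003623, -0.01838) = 191.2° ≈ 191°.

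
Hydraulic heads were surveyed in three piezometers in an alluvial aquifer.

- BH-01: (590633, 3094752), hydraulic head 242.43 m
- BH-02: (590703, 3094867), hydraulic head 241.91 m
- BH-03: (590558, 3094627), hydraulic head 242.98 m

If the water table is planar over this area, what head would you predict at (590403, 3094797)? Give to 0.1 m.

245.8 m

With h = a·x + b·y + c and BH-01 as origin, the differences give:
  70·a + 115·b = -0.52
  (-75)·a + (-125)·b = +0.55
Eliminate b (×(-125) and ×115, subtract): -125·a = 1.750 → a = ∂h/∂x = -0.01400
Back-substitute: b = ∂h/∂y = +0.004000.
h(590403, 3094797) = 242.43 + (-0.01400)·(-230) + (+0.004000)·(45) = 242.43 +3.220 +0.180 = 245.830 m.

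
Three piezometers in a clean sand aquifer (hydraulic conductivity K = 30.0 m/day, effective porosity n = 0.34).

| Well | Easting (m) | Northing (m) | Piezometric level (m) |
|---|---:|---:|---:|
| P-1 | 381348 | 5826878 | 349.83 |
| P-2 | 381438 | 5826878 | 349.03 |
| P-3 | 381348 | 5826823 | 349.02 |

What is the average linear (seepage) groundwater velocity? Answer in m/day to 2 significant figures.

1.5 m/day

∂h/∂x = (349.03 − 349.83) / (381438 − 381348) = -0.008889
∂h/∂y = (349.02 − 349.83) / (5826823 − 5826878) = +0.01473
|∇h| = √(-0.008889² + 0.01473²) = 0.0172
Seepage velocity v = K·i/n = 30.0 × 0.0172 / 0.34 = 1.518 m/day.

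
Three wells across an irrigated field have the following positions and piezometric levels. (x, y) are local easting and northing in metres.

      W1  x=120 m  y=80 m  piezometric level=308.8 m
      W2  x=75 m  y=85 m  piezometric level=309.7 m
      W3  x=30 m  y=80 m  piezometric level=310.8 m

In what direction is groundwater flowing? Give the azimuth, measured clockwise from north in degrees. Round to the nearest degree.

048°

Three-point gradient (reference W1): Δ to W2 = (-45, 5, +0.9), Δ to W3 = (-90, 0, +2.0).
∂h/∂x = -0.02222, ∂h/∂y = -0.02000 (det = 450).
Flow direction (−∇h) has components (+0.02222 E, +0.02000 N).
Azimuth = atan2(E, N) = atan2(+0.02222, +0.02000) = 48.0° ≈ 048°.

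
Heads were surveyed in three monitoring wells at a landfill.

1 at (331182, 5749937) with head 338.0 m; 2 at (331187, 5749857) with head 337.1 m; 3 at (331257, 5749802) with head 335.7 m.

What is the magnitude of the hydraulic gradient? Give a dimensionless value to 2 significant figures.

0.016

Differences from 1: to 2 (Δx, Δy, Δh) = (5, -80, -0.9); to 3 = (75, -135, -2.3).
Solve a·Δx + b·Δy = Δh: det = 5·(-135) − 75·(-80) = 5325.
∂h/∂x = [(-0.9)·(-135) − (-2.3)·(-80)] / 5325 = -0.01174
∂h/∂y = [5·(-2.3) − 75·(-0.9)] / 5325 = +0.01052
|∇h| = √(-0.01174² + 0.01052²) = 0.01576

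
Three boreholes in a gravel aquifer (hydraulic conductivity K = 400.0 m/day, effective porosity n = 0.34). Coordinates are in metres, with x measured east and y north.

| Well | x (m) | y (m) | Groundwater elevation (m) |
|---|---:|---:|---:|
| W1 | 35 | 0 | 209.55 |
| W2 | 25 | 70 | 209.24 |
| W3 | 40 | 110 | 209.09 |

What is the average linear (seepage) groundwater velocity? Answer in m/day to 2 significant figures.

5.2 m/day

With h = a·x + b·y + c and W1 as origin, the differences give:
  (-10)·a + 70·b = -0.31
  5·a + 110·b = -0.46
Eliminate b (×110 and ×70, subtract): -1450·a = -1.900 → a = ∂h/∂x = +0.001310
Back-substitute: b = ∂h/∂y = -0.004241.
|∇h| = √(0.001310² + -0.004241²) = 0.004439
Seepage velocity v = K·i/n = 400.0 × 0.004439 / 0.34 = 5.222 m/day.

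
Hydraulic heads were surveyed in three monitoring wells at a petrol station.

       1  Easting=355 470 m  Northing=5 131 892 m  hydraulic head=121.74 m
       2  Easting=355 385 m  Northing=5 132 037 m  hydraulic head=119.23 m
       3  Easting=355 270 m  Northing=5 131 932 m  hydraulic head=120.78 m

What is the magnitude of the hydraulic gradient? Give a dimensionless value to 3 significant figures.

0.0165

Taking 1 as reference: 2−1 = (-85, 145, -2.51); 3−1 = (-200, 40, -0.96).
Solve a·Δx + b·Δy = Δh: det = (-85)·40 − (-200)·145 = 25600.
∂h/∂x = [(-2.51)·40 − (-0.96)·145] / 25600 = +0.001516
∂h/∂y = [(-85)·(-0.96) − (-200)·(-2.51)] / 25600 = -0.01642
|∇h| = √(0.001516² + -0.01642²) = 0.01649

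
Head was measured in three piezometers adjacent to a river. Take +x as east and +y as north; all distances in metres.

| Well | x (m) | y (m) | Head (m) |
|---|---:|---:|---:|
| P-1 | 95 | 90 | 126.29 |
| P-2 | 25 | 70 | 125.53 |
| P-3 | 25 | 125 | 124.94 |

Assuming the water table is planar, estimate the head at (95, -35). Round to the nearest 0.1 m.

127.6 m

With h = a·x + b·y + c and P-1 as origin, the differences give:
  (-70)·a + (-20)·b = -0.76
  (-70)·a + 35·b = -1.35
Eliminate b (×35 and ×(-20), subtract): -3850·a = -53.600 → a = ∂h/∂x = +0.01392
Back-substitute: b = ∂h/∂y = -0.01073.
h(95, -35) = 126.29 + (+0.01392)·(0) + (-0.01073)·(-125) = 126.29 +0.000 +1.341 = 127.631 m.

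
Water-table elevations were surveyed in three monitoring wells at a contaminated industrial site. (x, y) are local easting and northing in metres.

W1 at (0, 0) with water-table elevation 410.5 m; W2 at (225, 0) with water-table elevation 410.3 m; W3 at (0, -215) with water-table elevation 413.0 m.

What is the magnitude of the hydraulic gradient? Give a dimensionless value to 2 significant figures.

∂h/∂x = (410.3 − 410.5) / (225 − 0) = -0.0008889
∂h/∂y = (413.0 − 410.5) / (-215 − 0) = -0.01163
|∇h| = √(-0.0008889² + -0.01163²) = 0.01166

0.012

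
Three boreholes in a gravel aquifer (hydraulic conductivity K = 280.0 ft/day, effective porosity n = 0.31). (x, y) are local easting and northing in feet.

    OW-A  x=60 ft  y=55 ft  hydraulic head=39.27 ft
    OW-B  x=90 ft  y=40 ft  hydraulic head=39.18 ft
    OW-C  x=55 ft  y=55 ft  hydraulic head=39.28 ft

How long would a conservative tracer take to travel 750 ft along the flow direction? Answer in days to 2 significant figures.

Differences from OW-A: to OW-B (Δx, Δy, Δh) = (30, -15, -0.09); to OW-C = (-5, 0, +0.01).
Determinant of the coordinate differences = 30·0 − (-5)·(-15) = -75.
∂h/∂x = [(-0.09)·0 − (+0.01)·(-15)] / -75 = -0.002000
∂h/∂y = [30·(+0.01) − (-5)·(-0.09)] / -75 = +0.002000
|∇h| = √(-0.002000² + 0.002000²) = 0.002828
Seepage velocity v = K·i/n = 280.0 × 0.002828 / 0.31 = 2.554 ft/day.
t = 750 / 2.554 = 293.7 days.

290 days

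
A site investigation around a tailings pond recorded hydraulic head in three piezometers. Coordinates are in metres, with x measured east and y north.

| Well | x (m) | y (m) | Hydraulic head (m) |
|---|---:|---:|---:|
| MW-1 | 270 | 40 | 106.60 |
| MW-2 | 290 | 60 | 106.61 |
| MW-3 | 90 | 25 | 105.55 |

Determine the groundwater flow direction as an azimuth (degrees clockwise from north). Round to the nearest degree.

Differences from MW-1: to MW-2 (Δx, Δy, Δh) = (20, 20, +0.01); to MW-3 = (-180, -15, -1.05).
Solve a·Δx + b·Δy = Δh: det = 20·(-15) − (-180)·20 = 3300.
∂h/∂x = [(+0.01)·(-15) − (-1.05)·20] / 3300 = +0.006318
∂h/∂y = [20·(-1.05) − (-180)·(+0.01)] / 3300 = -0.005818
Flow direction (−∇h) has components (-0.006318 E, +0.005818 N).
Azimuth = atan2(E, N) = atan2(-0.006318, +0.005818) = 312.6° ≈ 313°.

313°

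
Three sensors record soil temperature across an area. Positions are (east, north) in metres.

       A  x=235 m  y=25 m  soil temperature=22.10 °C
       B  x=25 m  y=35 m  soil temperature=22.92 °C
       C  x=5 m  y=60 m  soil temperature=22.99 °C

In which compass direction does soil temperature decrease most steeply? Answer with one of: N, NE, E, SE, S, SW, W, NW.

E

With T = a·x + b·y + c and A as origin, the differences give:
  (-210)·a + 10·b = +0.82
  (-230)·a + 35·b = +0.89
Eliminate b (×35 and ×10, subtract): -5050·a = 19.800 → a = ∂T/∂x = -0.003921
Back-substitute: b = ∂T/∂y = -0.0003366.
Steepest decrease is along −∇f = (+0.003921 E, +0.0003366 N) → east.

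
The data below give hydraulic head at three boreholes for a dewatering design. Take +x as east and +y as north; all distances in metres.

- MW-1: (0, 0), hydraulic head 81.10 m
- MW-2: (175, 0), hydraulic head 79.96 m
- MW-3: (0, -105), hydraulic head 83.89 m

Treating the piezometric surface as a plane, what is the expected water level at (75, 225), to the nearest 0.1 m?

∂h/∂x = (79.96 − 81.10) / (175 − 0) = -0.006514
∂h/∂y = (83.89 − 81.10) / (-105 − 0) = -0.02657
h(75, 225) = 81.10 + (-0.006514)·(75) + (-0.02657)·(225) = 81.10 -0.489 -5.979 = 74.633 m.

74.6 m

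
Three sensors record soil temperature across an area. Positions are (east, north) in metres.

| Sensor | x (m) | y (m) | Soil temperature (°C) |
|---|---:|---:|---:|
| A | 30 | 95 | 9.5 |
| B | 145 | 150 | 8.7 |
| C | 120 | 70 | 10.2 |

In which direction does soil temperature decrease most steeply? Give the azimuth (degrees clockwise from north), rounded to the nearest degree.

Three-point gradient (reference A): Δ to B = (115, 55, -0.8), Δ to C = (90, -25, +0.7).
∂T/∂x = +0.002364, ∂T/∂y = -0.01949 (det = -7825).
Steepest decrease is along −∇f: components (-0.002364 E, +0.01949 N).
Azimuth = atan2(-0.002364, +0.01949) = 353.1° ≈ 353°.

353°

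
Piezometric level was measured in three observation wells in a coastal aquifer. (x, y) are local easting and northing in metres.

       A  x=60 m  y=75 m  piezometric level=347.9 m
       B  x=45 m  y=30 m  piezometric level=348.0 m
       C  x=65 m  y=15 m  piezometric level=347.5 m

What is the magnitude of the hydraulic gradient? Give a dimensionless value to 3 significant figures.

Taking A as reference: B−A = (-15, -45, +0.1); C−A = (5, -60, -0.4).
Determinant of the coordinate differences = (-15)·(-60) − 5·(-45) = 1125.
∂h/∂x = [(+0.1)·(-60) − (-0.4)·(-45)] / 1125 = -0.02133
∂h/∂y = [(-15)·(-0.4) − 5·(+0.1)] / 1125 = +0.004889
|∇h| = √(-0.02133² + 0.004889²) = 0.02188

0.0219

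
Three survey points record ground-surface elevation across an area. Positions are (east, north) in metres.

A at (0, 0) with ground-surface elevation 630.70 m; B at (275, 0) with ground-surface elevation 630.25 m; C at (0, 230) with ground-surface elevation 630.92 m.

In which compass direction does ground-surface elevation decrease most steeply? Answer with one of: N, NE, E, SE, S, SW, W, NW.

∂z/∂x = (630.25 − 630.70) / (275 − 0) = -0.001636
∂z/∂y = (630.92 − 630.70) / (230 − 0) = +0.0009565
Steepest decrease is along −∇f = (+0.001636 E, -0.0009565 N) → southeast.

SE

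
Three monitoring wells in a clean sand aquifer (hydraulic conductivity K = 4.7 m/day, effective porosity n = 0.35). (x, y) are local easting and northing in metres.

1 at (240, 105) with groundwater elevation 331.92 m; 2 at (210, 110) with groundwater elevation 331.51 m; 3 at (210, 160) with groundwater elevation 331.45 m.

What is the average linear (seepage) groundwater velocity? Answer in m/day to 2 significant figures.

0.18 m/day

With h = a·x + b·y + c and 1 as origin, the differences give:
  (-30)·a + 5·b = -0.41
  (-30)·a + 55·b = -0.47
Eliminate b (×55 and ×5, subtract): -1500·a = -20.200 → a = ∂h/∂x = +0.01347
Back-substitute: b = ∂h/∂y = -0.001200.
|∇h| = √(0.01347² + -0.001200²) = 0.01352
Seepage velocity v = K·i/n = 4.7 × 0.01352 / 0.35 = 0.1816 m/day.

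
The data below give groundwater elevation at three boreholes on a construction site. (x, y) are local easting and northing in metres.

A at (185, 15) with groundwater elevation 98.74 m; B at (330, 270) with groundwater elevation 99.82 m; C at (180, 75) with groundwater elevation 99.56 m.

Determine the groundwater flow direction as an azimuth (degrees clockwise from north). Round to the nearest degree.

131°

Differences from A: to B (Δx, Δy, Δh) = (145, 255, +1.08); to C = (-5, 60, +0.82).
Solve a·Δx + b·Δy = Δh: det = 145·60 − (-5)·255 = 9975.
∂h/∂x = [(+1.08)·60 − (+0.82)·255] / 9975 = -0.01447
∂h/∂y = [145·(+0.82) − (-5)·(+1.08)] / 9975 = +0.01246
Flow direction (−∇h) has components (+0.01447 E, -0.01246 N).
Azimuth = atan2(E, N) = atan2(+0.01447, -0.01246) = 130.7° ≈ 131°.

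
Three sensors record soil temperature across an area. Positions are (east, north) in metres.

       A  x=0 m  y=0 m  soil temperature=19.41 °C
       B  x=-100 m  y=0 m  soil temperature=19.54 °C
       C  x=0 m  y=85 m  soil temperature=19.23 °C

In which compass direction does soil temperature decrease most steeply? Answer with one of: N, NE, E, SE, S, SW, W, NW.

NE

∂T/∂x = (19.54 − 19.41) / (-100 − 0) = -0.001300
∂T/∂y = (19.23 − 19.41) / (85 − 0) = -0.002118
Steepest decrease is along −∇f = (+0.001300 E, +0.002118 N) → northeast.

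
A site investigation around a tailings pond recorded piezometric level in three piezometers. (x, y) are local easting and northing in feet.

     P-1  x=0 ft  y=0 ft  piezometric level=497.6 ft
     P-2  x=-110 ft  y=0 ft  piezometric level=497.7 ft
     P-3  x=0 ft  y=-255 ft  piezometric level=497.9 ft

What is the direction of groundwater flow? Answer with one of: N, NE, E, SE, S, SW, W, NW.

∂h/∂x = (497.7 − 497.6) / (-110 − 0) = -0.0009091
∂h/∂y = (497.9 − 497.6) / (-255 − 0) = -0.001176
Flow = −∇h = (+0.0009091 east, +0.001176 north), which points northeast.

NE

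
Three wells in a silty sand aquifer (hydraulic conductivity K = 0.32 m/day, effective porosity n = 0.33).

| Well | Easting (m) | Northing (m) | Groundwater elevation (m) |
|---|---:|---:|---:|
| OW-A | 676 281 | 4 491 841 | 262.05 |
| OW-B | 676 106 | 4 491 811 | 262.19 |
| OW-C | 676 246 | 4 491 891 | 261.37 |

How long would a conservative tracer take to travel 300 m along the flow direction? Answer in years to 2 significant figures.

Taking OW-A as reference: OW-B−OW-A = (-175, -30, +0.14); OW-C−OW-A = (-35, 50, -0.68).
Determinant of the coordinate differences = (-175)·50 − (-35)·(-30) = -9800.
∂h/∂x = [(+0.14)·50 − (-0.68)·(-30)] / -9800 = +0.001367
∂h/∂y = [(-175)·(-0.68) − (-35)·(+0.14)] / -9800 = -0.01264
|∇h| = √(0.001367² + -0.01264²) = 0.01271
Seepage velocity v = K·i/n = 0.32 × 0.01271 / 0.33 = 0.01232 m/day.
t = 300 / 0.01232 = 2.435e+04 days = 66.7 years.

67 years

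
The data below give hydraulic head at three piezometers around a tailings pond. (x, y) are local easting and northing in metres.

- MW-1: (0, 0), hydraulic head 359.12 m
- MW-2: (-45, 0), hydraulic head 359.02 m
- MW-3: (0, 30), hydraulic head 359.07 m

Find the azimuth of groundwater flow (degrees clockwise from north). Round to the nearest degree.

∂h/∂x = (359.02 − 359.12) / (-45 − 0) = +0.002222
∂h/∂y = (359.07 − 359.12) / (30 − 0) = -0.001667
Flow direction (−∇h) has components (-0.002222 E, +0.001667 N).
Azimuth = atan2(E, N) = atan2(-0.002222, +0.001667) = 306.9° ≈ 307°.

307°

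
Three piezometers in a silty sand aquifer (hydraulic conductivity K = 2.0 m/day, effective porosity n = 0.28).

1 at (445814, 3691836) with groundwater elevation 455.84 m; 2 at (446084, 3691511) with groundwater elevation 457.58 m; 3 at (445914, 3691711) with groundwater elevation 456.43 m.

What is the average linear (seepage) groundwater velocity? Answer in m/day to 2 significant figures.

Taking 1 as reference: 2−1 = (270, -325, +1.74); 3−1 = (100, -125, +0.59).
Solve a·Δx + b·Δy = Δh: det = 270·(-125) − 100·(-325) = -1250.
∂h/∂x = [(+1.74)·(-125) − (+0.59)·(-325)] / -1250 = +0.02060
∂h/∂y = [270·(+0.59) − 100·(+1.74)] / -1250 = +0.01176
|∇h| = √(0.02060² + 0.01176²) = 0.02372
Seepage velocity v = K·i/n = 2.0 × 0.02372 / 0.28 = 0.1694 m/day.

0.17 m/day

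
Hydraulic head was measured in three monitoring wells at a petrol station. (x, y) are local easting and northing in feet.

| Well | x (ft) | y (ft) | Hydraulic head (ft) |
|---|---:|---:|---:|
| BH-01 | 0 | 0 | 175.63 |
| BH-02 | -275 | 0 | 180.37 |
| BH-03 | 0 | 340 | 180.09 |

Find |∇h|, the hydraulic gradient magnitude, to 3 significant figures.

∂h/∂x = (180.37 − 175.63) / (-275 − 0) = -0.01724
∂h/∂y = (180.09 − 175.63) / (340 − 0) = +0.01312
|∇h| = √(-0.01724² + 0.01312²) = 0.02166

0.0217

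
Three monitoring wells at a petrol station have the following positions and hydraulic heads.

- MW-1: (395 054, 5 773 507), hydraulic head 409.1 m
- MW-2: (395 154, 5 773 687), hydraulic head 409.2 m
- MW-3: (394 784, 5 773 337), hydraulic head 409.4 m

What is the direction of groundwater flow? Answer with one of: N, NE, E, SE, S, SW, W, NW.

Taking MW-1 as reference: MW-2−MW-1 = (100, 180, +0.1); MW-3−MW-1 = (-270, -170, +0.3).
Determinant of the coordinate differences = 100·(-170) − (-270)·180 = 31600.
∂h/∂x = [(+0.1)·(-170) − (+0.3)·180] / 31600 = -0.002247
∂h/∂y = [100·(+0.3) − (-270)·(+0.1)] / 31600 = +0.001804
Flow = −∇h = (+0.002247 east, -0.001804 north), which points southeast.

SE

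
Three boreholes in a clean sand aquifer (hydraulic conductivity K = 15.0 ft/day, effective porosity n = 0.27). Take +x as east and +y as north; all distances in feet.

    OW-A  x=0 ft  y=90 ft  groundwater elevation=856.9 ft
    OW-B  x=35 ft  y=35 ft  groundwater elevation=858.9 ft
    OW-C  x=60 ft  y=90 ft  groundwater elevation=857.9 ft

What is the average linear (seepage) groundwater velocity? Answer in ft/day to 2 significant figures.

1.7 ft/day

Taking OW-A as reference: OW-B−OW-A = (35, -55, +2.0); OW-C−OW-A = (60, 0, +1.0).
Solve a·Δx + b·Δy = Δh: det = 35·0 − 60·(-55) = 3300.
∂h/∂x = [(+2.0)·0 − (+1.0)·(-55)] / 3300 = +0.01667
∂h/∂y = [35·(+1.0) − 60·(+2.0)] / 3300 = -0.02576
|∇h| = √(0.01667² + -0.02576²) = 0.03068
Seepage velocity v = K·i/n = 15.0 × 0.03068 / 0.27 = 1.704 ft/day.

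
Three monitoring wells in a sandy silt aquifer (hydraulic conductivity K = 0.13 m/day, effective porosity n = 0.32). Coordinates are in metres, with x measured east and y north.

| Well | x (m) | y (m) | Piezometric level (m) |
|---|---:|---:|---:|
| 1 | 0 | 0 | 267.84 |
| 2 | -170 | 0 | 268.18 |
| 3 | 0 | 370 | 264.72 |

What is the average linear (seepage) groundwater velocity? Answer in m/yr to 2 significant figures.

1.3 m/yr

∂h/∂x = (268.18 − 267.84) / (-170 − 0) = -0.002000
∂h/∂y = (264.72 − 267.84) / (370 − 0) = -0.008432
|∇h| = √(-0.002000² + -0.008432²) = 0.008666
Seepage velocity v = K·i/n = 0.13 × 0.008666 / 0.32 = 0.003521 m/day = 1.286 m/yr.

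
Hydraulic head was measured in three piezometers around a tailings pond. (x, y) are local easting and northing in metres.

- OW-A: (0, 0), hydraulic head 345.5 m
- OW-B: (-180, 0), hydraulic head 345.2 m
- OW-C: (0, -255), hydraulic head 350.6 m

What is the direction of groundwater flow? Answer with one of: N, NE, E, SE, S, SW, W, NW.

∂h/∂x = (345.2 − 345.5) / (-180 − 0) = +0.001667
∂h/∂y = (350.6 − 345.5) / (-255 − 0) = -0.02000
Flow = −∇h = (-0.001667 east, +0.02000 north), which points north.

N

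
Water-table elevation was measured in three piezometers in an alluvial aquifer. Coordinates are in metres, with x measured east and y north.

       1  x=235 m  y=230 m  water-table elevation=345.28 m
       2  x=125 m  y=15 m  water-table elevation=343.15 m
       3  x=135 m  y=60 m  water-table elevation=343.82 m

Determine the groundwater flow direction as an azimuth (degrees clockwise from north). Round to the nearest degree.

Taking 1 as reference: 2−1 = (-110, -215, -2.13); 3−1 = (-100, -170, -1.46).
Determinant of the coordinate differences = (-110)·(-170) − (-100)·(-215) = -2800.
∂h/∂x = [(-2.13)·(-170) − (-1.46)·(-215)] / -2800 = -0.01721
∂h/∂y = [(-110)·(-1.46) − (-100)·(-2.13)] / -2800 = +0.01871
Flow direction (−∇h) has components (+0.01721 E, -0.01871 N).
Azimuth = atan2(E, N) = atan2(+0.01721, -0.01871) = 137.4° ≈ 137°.

137°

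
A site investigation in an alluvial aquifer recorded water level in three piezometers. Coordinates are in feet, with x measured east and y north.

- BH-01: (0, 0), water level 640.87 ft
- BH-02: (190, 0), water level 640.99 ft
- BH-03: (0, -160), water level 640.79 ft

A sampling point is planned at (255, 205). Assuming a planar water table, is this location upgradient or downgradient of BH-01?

upgradient

∂h/∂x = (640.99 − 640.87) / (190 − 0) = +0.0006316
∂h/∂y = (640.79 − 640.87) / (-160 − 0) = +0.0005000
Head at (255, 205) = 640.87 + (+0.0006316)·(255) + (+0.0005000)·(205) = 641.13 ft.
That is higher than the 640.87 ft at BH-01, so the point is upgradient.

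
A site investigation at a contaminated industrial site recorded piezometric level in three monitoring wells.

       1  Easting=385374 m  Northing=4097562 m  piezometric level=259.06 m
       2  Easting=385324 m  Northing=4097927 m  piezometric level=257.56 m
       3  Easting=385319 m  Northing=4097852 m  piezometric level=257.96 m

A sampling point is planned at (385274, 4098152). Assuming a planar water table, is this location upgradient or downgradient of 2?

downgradient

Three-point gradient (reference 1): Δ to 2 = (-50, 365, -1.50), Δ to 3 = (-55, 290, -1.10).
∂h/∂x = -0.006009, ∂h/∂y = -0.004933 (det = 5575).
Head at (385274, 4098152) = 259.06 + (-0.006009)·(-100) + (-0.004933)·(590) = 256.75 m.
That is lower than the 257.56 m at 2, so the point is downgradient.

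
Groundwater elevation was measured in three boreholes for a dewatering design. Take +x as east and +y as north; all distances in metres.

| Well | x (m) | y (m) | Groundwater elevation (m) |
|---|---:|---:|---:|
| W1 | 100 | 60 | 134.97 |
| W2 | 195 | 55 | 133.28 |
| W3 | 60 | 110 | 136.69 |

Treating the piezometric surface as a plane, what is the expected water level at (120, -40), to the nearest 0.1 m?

132.5 m

Taking W1 as reference: W2−W1 = (95, -5, -1.69); W3−W1 = (-40, 50, +1.72).
Solve a·Δx + b·Δy = Δh: det = 95·50 − (-40)·(-5) = 4550.
∂h/∂x = [(-1.69)·50 − (+1.72)·(-5)] / 4550 = -0.01668
∂h/∂y = [95·(+1.72) − (-40)·(-1.69)] / 4550 = +0.02105
h(120, -40) = 134.97 + (-0.01668)·(20) + (+0.02105)·(-100) = 134.97 -0.334 -2.105 = 132.531 m.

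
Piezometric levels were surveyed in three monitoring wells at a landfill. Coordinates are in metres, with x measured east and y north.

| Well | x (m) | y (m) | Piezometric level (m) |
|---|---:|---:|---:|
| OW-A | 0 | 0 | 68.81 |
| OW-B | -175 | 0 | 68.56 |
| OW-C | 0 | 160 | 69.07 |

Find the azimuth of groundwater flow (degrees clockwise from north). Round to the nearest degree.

∂h/∂x = (68.56 − 68.81) / (-175 − 0) = +0.001429
∂h/∂y = (69.07 − 68.81) / (160 − 0) = +0.001625
Flow direction (−∇h) has components (-0.001429 E, -0.001625 N).
Azimuth = atan2(E, N) = atan2(-0.001429, -0.001625) = 221.3° ≈ 221°.

221°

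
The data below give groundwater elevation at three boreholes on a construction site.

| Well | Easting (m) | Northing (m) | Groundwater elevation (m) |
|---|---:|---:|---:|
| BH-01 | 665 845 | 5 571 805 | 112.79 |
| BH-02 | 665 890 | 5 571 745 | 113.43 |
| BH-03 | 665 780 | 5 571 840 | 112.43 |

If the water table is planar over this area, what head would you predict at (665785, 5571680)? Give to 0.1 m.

114.2 m

With h = a·x + b·y + c and BH-01 as origin, the differences give:
  45·a + (-60)·b = +0.64
  (-65)·a + 35·b = -0.36
Eliminate b (×35 and ×(-60), subtract): -2325·a = 0.800 → a = ∂h/∂x = -0.0003441
Back-substitute: b = ∂h/∂y = -0.01092.
h(665785, 5571680) = 112.79 + (-0.0003441)·(-60) + (-0.01092)·(-125) = 112.79 +0.021 +1.366 = 114.176 m.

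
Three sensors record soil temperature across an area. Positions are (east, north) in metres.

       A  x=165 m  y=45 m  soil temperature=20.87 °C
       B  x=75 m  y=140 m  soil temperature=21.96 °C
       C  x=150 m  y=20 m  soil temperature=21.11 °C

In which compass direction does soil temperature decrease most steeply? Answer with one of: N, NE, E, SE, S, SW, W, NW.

E

Differences from A: to B (Δx, Δy, Δh) = (-90, 95, +1.09); to C = (-15, -25, +0.24).
Determinant of the coordinate differences = (-90)·(-25) − (-15)·95 = 3675.
∂T/∂x = [(+1.09)·(-25) − (+0.24)·95] / 3675 = -0.01362
∂T/∂y = [(-90)·(+0.24) − (-15)·(+1.09)] / 3675 = -0.001429
Steepest decrease is along −∇f = (+0.01362 E, +0.001429 N) → east.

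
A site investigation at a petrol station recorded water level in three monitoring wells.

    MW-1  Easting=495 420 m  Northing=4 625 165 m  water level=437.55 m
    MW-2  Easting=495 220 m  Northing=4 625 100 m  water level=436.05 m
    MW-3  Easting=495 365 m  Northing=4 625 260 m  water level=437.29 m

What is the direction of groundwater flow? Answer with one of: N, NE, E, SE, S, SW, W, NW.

W

Taking MW-1 as reference: MW-2−MW-1 = (-200, -65, -1.50); MW-3−MW-1 = (-55, 95, -0.26).
Solve a·Δx + b·Δy = Δh: det = (-200)·95 − (-55)·(-65) = -22575.
∂h/∂x = [(-1.50)·95 − (-0.26)·(-65)] / -22575 = +0.007061
∂h/∂y = [(-200)·(-0.26) − (-55)·(-1.50)] / -22575 = +0.001351
Flow = −∇h = (-0.007061 east, -0.001351 north), which points west.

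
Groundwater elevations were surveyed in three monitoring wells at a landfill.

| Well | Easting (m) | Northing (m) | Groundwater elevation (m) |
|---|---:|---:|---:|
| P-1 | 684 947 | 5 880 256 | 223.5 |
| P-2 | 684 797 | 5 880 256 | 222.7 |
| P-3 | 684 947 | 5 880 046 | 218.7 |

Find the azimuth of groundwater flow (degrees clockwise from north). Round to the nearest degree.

∂h/∂x = (222.7 − 223.5) / (684797 − 684947) = +0.005333
∂h/∂y = (218.7 − 223.5) / (5880046 − 5880256) = +0.02286
Flow direction (−∇h) has components (-0.005333 E, -0.02286 N).
Azimuth = atan2(E, N) = atan2(-0.005333, -0.02286) = 193.1° ≈ 193°.

193°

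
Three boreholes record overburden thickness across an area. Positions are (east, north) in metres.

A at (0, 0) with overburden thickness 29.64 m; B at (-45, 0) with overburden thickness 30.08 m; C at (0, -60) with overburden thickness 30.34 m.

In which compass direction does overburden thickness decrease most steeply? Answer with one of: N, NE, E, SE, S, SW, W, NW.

∂d/∂x = (30.08 − 29.64) / (-45 − 0) = -0.009778
∂d/∂y = (30.34 − 29.64) / (-60 − 0) = -0.01167
Steepest decrease is along −∇f = (+0.009778 E, +0.01167 N) → northeast.

NE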